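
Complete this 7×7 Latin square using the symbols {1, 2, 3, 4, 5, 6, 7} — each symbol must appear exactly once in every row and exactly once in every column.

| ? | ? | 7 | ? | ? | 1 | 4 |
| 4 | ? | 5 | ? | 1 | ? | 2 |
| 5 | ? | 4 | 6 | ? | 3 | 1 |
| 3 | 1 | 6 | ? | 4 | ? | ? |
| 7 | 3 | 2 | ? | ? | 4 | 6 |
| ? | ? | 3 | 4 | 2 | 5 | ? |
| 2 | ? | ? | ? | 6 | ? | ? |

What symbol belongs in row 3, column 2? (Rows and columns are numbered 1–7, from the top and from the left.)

(r1,c1) = 6
(r3,c5) = 7
(r5,c5) = 5
(r6,c1) = 1
(r6,c7) = 7
(r7,c3) = 1
(r7,c6) = 7
(r1,c5) = 3
(r2,c6) = 6
(r3,c2) = 2

2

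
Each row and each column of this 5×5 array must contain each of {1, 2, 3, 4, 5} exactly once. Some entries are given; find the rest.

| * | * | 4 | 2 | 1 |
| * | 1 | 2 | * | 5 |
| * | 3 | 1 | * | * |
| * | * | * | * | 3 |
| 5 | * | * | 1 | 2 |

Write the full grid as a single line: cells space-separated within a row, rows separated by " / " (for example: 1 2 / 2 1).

At row 1, column 1: row 1 has {1,2,4}; column 1 has {5}; that leaves 3.
At row 1, column 2: row 1 has {1,2,3,4}; column 2 has {1,3}; that leaves 5.
At row 2, column 1: row 2 has {1,2,5}; column 1 has {3,5}; that leaves 4.
At row 2, column 4: row 2 has {1,2,4,5}; column 4 has {1,2}; that leaves 3.
At row 3, column 1: row 3 has {1,3}; column 1 has {3,4,5}; that leaves 2.
At row 3, column 5: row 3 has {1,2,3}; column 5 has {1,2,3,5}; that leaves 4.
At row 4, column 1: row 4 has {3}; column 1 has {2,3,4,5}; that leaves 1.
At row 4, column 3: row 4 has {1,3}; column 3 has {1,2,4}; that leaves 5.
At row 4, column 4: row 4 has {1,3,5}; column 4 has {1,2,3}; that leaves 4.
At row 5, column 2: row 5 has {1,2,5}; column 2 has {1,3,5}; that leaves 4.
At row 5, column 3: row 5 has {1,2,4,5}; column 3 has {1,2,4,5}; that leaves 3.
At row 3, column 4: row 3 has {1,2,3,4}; column 4 has {1,2,3,4}; that leaves 5.
At row 4, column 2: row 4 has {1,3,4,5}; column 2 has {1,3,4,5}; that leaves 2.

3 5 4 2 1 / 4 1 2 3 5 / 2 3 1 5 4 / 1 2 5 4 3 / 5 4 3 1 2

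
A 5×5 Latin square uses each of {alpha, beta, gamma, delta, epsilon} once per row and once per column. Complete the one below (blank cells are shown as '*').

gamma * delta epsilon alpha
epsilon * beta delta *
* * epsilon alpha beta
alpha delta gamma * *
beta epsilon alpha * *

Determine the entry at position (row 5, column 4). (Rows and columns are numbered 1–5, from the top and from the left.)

gamma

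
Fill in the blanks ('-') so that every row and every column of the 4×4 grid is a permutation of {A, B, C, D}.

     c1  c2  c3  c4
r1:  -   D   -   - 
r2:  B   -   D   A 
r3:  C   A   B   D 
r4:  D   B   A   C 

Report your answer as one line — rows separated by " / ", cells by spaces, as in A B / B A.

A D C B / B C D A / C A B D / D B A C

row 1 has {D}; column 1 has {B,C,D} — only A is left for (r1,c1).
row 1 has {A,D}; column 3 has {A,B,D} — only C is left for (r1,c3).
row 1 has {A,C,D}; column 4 has {A,C,D} — only B is left for (r1,c4).
row 2 has {A,B,D}; column 2 has {A,B,D} — only C is left for (r2,c2).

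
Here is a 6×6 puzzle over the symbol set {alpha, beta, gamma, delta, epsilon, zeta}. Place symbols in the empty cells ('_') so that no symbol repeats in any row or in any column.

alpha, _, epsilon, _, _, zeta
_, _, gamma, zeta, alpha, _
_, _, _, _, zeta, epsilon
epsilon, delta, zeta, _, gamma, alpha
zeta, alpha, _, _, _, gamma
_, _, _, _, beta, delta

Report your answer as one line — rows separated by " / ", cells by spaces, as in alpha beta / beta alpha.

alpha beta epsilon gamma delta zeta / delta epsilon gamma zeta alpha beta / beta gamma delta alpha zeta epsilon / epsilon delta zeta beta gamma alpha / zeta alpha beta delta epsilon gamma / gamma zeta alpha epsilon beta delta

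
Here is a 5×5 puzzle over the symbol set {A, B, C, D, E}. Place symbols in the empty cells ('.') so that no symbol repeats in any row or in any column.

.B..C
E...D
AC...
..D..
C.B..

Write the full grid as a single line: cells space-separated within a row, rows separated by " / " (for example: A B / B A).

D B A E C / E A C B D / A C E D B / B E D C A / C D B A E

(r1,c1): row 1 has {B,C}; column 1 has {A,C,E}, so it must be D.
(r2,c2): row 2 has {D,E}; column 2 has {B,C}, so it must be A.
(r2,c3): row 2 has {A,D,E}; column 3 has {B,D}, so it must be C.
(r2,c4): row 2 has {A,C,D,E}; column 4 is empty so far, so it must be B.
(r3,c3): row 3 has {A,C}; column 3 has {B,C,D}, so it must be E.
(r3,c4): row 3 has {A,C,E}; column 4 has {B}, so it must be D.
(r3,c5): row 3 has {A,C,D,E}; column 5 has {C,D}, so it must be B.
(r4,c1): row 4 has {D}; column 1 has {A,C,D,E}, so it must be B.
(r4,c2): row 4 has {B,D}; column 2 has {A,B,C}, so it must be E.
(r4,c5): row 4 has {B,D,E}; column 5 has {B,C,D}, so it must be A.
(r5,c2): row 5 has {B,C}; column 2 has {A,B,C,E}, so it must be D.
(r5,c5): row 5 has {B,C,D}; column 5 has {A,B,C,D}, so it must be E.
(r1,c3): row 1 has {B,C,D}; column 3 has {B,C,D,E}, so it must be A.
(r1,c4): row 1 has {A,B,C,D}; column 4 has {B,D}, so it must be E.
(r4,c4): row 4 has {A,B,D,E}; column 4 has {B,D,E}, so it must be C.
(r5,c4): row 5 has {B,C,D,E}; column 4 has {B,C,D,E}, so it must be A.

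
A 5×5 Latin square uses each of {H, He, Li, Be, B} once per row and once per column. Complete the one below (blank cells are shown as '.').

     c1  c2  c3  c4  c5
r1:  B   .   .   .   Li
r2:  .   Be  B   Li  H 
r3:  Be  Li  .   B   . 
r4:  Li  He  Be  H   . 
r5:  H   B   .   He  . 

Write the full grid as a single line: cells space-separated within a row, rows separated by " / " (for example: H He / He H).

B H He Be Li / He Be B Li H / Be Li H B He / Li He Be H B / H B Li He Be

At row 1, column 2: row 1 has {Li,B}; column 2 has {He,Li,Be,B}; that leaves H.
At row 1, column 3: row 1 has {H,Li,B}; column 3 has {Be,B}; that leaves He.
At row 1, column 4: row 1 has {H,He,Li,B}; column 4 has {H,He,Li,B}; that leaves Be.
At row 2, column 1: row 2 has {H,Li,Be,B}; column 1 has {H,Li,Be,B}; that leaves He.
At row 3, column 3: row 3 has {Li,Be,B}; column 3 has {He,Be,B}; that leaves H.
At row 3, column 5: row 3 has {H,Li,Be,B}; column 5 has {H,Li}; that leaves He.
At row 4, column 5: row 4 has {H,He,Li,Be}; column 5 has {H,He,Li}; that leaves B.
At row 5, column 3: row 5 has {H,He,B}; column 3 has {H,He,Be,B}; that leaves Li.
At row 5, column 5: row 5 has {H,He,Li,B}; column 5 has {H,He,Li,B}; that leaves Be.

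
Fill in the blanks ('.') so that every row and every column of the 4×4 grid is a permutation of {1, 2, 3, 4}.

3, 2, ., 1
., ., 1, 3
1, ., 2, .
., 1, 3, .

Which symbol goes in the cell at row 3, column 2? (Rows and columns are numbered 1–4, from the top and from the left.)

(r1,c3) = 4
(r2,c2) = 4
(r3,c2) = 3

3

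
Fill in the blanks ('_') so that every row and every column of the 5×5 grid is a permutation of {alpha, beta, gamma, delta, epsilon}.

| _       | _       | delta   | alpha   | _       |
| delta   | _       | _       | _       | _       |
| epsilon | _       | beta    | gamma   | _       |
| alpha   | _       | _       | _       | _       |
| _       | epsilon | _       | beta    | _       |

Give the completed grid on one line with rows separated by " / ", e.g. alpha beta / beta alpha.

beta gamma delta alpha epsilon / delta alpha gamma epsilon beta / epsilon delta beta gamma alpha / alpha beta epsilon delta gamma / gamma epsilon alpha beta delta

(r2,c4) = epsilon
(r4,c4) = delta
(r5,c1) = gamma
(r5,c3) = alpha
(r5,c5) = delta
(r1,c1) = beta
(r1,c2) = gamma
(r1,c5) = epsilon
(r2,c3) = gamma
(r3,c5) = alpha
(r4,c2) = beta
(r4,c3) = epsilon
(r4,c5) = gamma
(r2,c2) = alpha
(r2,c5) = beta
(r3,c2) = delta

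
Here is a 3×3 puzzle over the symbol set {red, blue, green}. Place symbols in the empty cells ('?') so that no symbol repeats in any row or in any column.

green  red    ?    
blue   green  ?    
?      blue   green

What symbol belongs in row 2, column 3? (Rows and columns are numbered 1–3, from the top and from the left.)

red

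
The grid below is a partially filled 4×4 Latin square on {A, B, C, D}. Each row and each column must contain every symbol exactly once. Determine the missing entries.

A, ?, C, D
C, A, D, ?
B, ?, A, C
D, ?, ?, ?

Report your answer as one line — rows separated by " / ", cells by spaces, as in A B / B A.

row 1 has {A,C,D}; column 2 has {A} — only B is left for (r1,c2).
row 2 has {A,C,D}; column 4 has {C,D} — only B is left for (r2,c4).
row 3 has {A,B,C}; column 2 has {A,B} — only D is left for (r3,c2).
row 4 has {D}; column 2 has {A,B,D} — only C is left for (r4,c2).
row 4 has {C,D}; column 3 has {A,C,D} — only B is left for (r4,c3).
row 4 has {B,C,D}; column 4 has {B,C,D} — only A is left for (r4,c4).

A B C D / C A D B / B D A C / D C B A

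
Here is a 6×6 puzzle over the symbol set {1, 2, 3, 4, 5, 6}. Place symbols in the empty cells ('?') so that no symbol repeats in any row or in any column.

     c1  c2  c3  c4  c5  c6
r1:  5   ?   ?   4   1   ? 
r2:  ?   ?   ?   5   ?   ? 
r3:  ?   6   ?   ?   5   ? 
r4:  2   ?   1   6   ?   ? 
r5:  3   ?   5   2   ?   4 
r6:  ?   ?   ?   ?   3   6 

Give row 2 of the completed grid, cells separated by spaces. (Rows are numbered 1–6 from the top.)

At row 4, column 5: row 4 has {1,2,6}; column 5 has {1,3,5}; that leaves 4.
At row 5, column 2: row 5 has {2,3,4,5}; column 2 has {6}; that leaves 1.
At row 5, column 5: row 5 has {1,2,3,4,5}; column 5 has {1,3,4,5}; that leaves 6.
At row 6, column 4: row 6 has {3,6}; column 4 has {2,4,5,6}; that leaves 1.
At row 2, column 5: row 2 has {5}; column 5 has {1,3,4,5,6}; that leaves 2.
At row 3, column 4: row 3 has {5,6}; column 4 has {1,2,4,5,6}; that leaves 3.
At row 6, column 1: row 6 has {1,3,6}; column 1 has {2,3,5}; that leaves 4.
At row 6, column 3: row 6 has {1,3,4,6}; column 3 has {1,5}; that leaves 2.
At row 3, column 1: row 3 has {3,5,6}; column 1 has {2,3,4,5}; that leaves 1.
At row 3, column 3: row 3 has {1,3,5,6}; column 3 has {1,2,5}; that leaves 4.
At row 3, column 6: row 3 has {1,3,4,5,6}; column 6 has {4,6}; that leaves 2.
At row 6, column 2: row 6 has {1,2,3,4,6}; column 2 has {1,6}; that leaves 5.
At row 1, column 6: row 1 has {1,4,5}; column 6 has {2,4,6}; that leaves 3.
At row 2, column 1: row 2 has {2,5}; column 1 has {1,2,3,4,5}; that leaves 6.
At row 2, column 3: row 2 has {2,5,6}; column 3 has {1,2,4,5}; that leaves 3.
At row 2, column 6: row 2 has {2,3,5,6}; column 6 has {2,3,4,6}; that leaves 1.
At row 4, column 2: row 4 has {1,2,4,6}; column 2 has {1,5,6}; that leaves 3.
At row 4, column 6: row 4 has {1,2,3,4,6}; column 6 has {1,2,3,4,6}; that leaves 5.
At row 1, column 2: row 1 has {1,3,4,5}; column 2 has {1,3,5,6}; that leaves 2.
At row 1, column 3: row 1 has {1,2,3,4,5}; column 3 has {1,2,3,4,5}; that leaves 6.
At row 2, column 2: row 2 has {1,2,3,5,6}; column 2 has {1,2,3,5,6}; that leaves 4.

6 4 3 5 2 1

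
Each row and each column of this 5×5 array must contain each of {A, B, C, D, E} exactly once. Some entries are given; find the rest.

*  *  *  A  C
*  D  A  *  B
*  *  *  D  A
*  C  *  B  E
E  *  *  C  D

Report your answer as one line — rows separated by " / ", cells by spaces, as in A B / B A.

row 2 has {A,B,D}; column 1 has {E} — only C is left for (r2,c1).
row 2 has {A,B,C,D}; column 4 has {A,B,C,D} — only E is left for (r2,c4).
row 3 has {A,D}; column 1 has {C,E} — only B is left for (r3,c1).
row 3 has {A,B,D}; column 2 has {C,D} — only E is left for (r3,c2).
row 3 has {A,B,D,E}; column 3 has {A} — only C is left for (r3,c3).
row 4 has {B,C,E}; column 3 has {A,C} — only D is left for (r4,c3).
row 5 has {C,D,E}; column 3 has {A,C,D} — only B is left for (r5,c3).
row 1 has {A,C}; column 1 has {B,C,E} — only D is left for (r1,c1).
row 1 has {A,C,D}; column 2 has {C,D,E} — only B is left for (r1,c2).
row 1 has {A,B,C,D}; column 3 has {A,B,C,D} — only E is left for (r1,c3).
row 4 has {B,C,D,E}; column 1 has {B,C,D,E} — only A is left for (r4,c1).
row 5 has {B,C,D,E}; column 2 has {B,C,D,E} — only A is left for (r5,c2).

D B E A C / C D A E B / B E C D A / A C D B E / E A B C D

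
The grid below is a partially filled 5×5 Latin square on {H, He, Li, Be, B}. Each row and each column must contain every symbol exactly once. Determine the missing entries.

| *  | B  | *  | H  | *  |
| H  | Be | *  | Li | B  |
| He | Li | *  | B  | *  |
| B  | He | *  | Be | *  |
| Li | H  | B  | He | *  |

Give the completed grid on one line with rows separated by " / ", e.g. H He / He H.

row 1 has {H,B}; column 1 has {H,He,Li,B} — only Be is left for (r1,c1).
row 2 has {H,Li,Be,B}; column 3 has {B} — only He is left for (r2,c3).
row 5 has {H,He,Li,B}; column 5 has {B} — only Be is left for (r5,c5).
row 1 has {H,Be,B}; column 3 has {He,B} — only Li is left for (r1,c3).
row 1 has {H,Li,Be,B}; column 5 has {Be,B} — only He is left for (r1,c5).
row 3 has {He,Li,B}; column 5 has {He,Be,B} — only H is left for (r3,c5).
row 4 has {He,Be,B}; column 3 has {He,Li,B} — only H is left for (r4,c3).
row 4 has {H,He,Be,B}; column 5 has {H,He,Be,B} — only Li is left for (r4,c5).
row 3 has {H,He,Li,B}; column 3 has {H,He,Li,B} — only Be is left for (r3,c3).

Be B Li H He / H Be He Li B / He Li Be B H / B He H Be Li / Li H B He Be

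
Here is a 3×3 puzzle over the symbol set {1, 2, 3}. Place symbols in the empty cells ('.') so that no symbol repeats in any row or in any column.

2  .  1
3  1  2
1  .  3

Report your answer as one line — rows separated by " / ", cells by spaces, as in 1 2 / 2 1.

Cell (r1,c2): row 1 has {1,2}; column 2 has {1} → 3.
Cell (r3,c2): row 3 has {1,3}; column 2 has {1,3} → 2.

2 3 1 / 3 1 2 / 1 2 3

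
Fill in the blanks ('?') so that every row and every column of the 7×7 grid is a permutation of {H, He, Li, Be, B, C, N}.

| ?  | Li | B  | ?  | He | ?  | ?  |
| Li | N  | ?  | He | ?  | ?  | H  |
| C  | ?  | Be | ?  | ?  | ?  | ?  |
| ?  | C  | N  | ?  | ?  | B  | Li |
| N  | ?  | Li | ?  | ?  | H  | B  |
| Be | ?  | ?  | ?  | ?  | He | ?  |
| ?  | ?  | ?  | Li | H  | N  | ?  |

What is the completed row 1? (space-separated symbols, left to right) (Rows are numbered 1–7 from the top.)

H Li B N He C Be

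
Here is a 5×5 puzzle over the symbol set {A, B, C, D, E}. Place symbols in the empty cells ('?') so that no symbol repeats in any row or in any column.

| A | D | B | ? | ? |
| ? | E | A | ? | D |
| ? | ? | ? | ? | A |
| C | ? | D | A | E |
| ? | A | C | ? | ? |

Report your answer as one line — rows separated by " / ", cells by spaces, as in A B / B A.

A D B E C / B E A C D / D C E B A / C B D A E / E A C D B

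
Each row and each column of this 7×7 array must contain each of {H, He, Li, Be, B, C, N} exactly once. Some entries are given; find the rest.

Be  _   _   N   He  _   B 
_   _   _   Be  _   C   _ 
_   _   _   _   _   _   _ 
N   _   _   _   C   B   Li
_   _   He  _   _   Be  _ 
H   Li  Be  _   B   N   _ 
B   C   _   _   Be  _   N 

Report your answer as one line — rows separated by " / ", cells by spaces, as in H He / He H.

Be H C N He Li B / He B N Be Li C H / C He B Li N H Be / N Be H He C B Li / Li N He B H Be C / H Li Be C B N He / B C Li H Be He N

(r1,c2) = H
(r1,c6) = Li
(r4,c3) = H
(r4,c4) = He
(r6,c4) = C
(r6,c7) = He
(r7,c3) = Li
(r7,c4) = H
(r7,c6) = He
(r1,c3) = C
(r2,c7) = H
(r3,c6) = H
(r4,c2) = Be
(r5,c7) = C
(r3,c7) = Be
(r5,c1) = Li
(r5,c4) = B
(r2,c1) = He
(r3,c1) = C
(r3,c4) = Li
(r3,c5) = N
(r5,c2) = N
(r5,c5) = H
(r2,c2) = B
(r2,c3) = N
(r2,c5) = Li
(r3,c2) = He
(r3,c3) = B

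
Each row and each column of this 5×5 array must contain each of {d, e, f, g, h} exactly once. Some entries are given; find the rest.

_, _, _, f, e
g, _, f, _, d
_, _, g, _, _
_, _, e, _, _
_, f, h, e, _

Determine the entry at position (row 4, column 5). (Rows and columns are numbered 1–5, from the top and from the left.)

h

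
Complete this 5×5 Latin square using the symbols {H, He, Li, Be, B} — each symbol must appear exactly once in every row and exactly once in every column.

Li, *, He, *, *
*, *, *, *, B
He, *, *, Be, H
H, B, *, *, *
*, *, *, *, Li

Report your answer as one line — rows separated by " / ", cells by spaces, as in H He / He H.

Li H He B Be / Be He Li H B / He Li B Be H / H B Be Li He / B Be H He Li

(r1,c5) = Be
(r2,c1) = Be
(r3,c2) = Li
(r3,c3) = B
(r4,c5) = He
(r5,c1) = B
(r1,c2) = H
(r1,c4) = B
(r2,c2) = He
(r4,c4) = Li
(r5,c2) = Be
(r5,c3) = H
(r5,c4) = He
(r2,c3) = Li
(r2,c4) = H
(r4,c3) = Be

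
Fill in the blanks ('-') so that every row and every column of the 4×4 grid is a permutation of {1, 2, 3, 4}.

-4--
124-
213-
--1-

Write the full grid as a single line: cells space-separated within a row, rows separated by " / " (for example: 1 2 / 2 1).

3 4 2 1 / 1 2 4 3 / 2 1 3 4 / 4 3 1 2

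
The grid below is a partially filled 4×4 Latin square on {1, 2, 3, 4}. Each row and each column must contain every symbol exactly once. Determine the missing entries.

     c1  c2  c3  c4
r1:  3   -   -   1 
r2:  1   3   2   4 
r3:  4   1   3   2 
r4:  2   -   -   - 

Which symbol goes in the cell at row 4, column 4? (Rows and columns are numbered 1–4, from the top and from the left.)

3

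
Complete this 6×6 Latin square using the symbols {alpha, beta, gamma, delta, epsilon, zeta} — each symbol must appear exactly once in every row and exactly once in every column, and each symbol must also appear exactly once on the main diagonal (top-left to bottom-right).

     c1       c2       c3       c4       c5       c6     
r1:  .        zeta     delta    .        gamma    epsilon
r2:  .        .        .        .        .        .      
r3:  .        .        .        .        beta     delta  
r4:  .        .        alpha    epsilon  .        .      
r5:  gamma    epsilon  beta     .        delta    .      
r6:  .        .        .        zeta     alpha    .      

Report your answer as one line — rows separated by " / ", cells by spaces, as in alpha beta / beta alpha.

Cell (r4,c5): row 4 has {alpha,epsilon}; column 5 has {alpha,beta,gamma,delta} → zeta.
Cell (r5,c4): row 5 has {beta,gamma,delta,epsilon}; column 4 has {epsilon,zeta} → alpha.
Cell (r5,c6): row 5 has {alpha,beta,gamma,delta,epsilon}; column 6 has {delta,epsilon} → zeta.
Cell (r1,c4): row 1 has {gamma,delta,epsilon,zeta}; column 4 has {alpha,epsilon,zeta} → beta.
Cell (r2,c5): row 2 is empty so far; column 5 has {alpha,beta,gamma,delta,zeta} → epsilon.
Cell (r3,c4): row 3 has {beta,delta}; column 4 has {alpha,beta,epsilon,zeta} → gamma.
Cell (r1,c1): row 1 has {beta,gamma,delta,epsilon,zeta}; column 1 has {gamma}; the diagonal has {delta,epsilon} → alpha.
Cell (r2,c4): row 2 has {epsilon}; column 4 has {alpha,beta,gamma,epsilon,zeta} → delta.
Cell (r3,c2): row 3 has {beta,gamma,delta}; column 2 has {epsilon,zeta} → alpha.
Cell (r3,c3): row 3 has {alpha,beta,gamma,delta}; column 3 has {alpha,beta,delta}; the diagonal has {alpha,delta,epsilon} → zeta.
Cell (r2,c3): row 2 has {delta,epsilon}; column 3 has {alpha,beta,delta,zeta} → gamma.
Cell (r3,c1): row 3 has {alpha,beta,gamma,delta,zeta}; column 1 has {alpha,gamma} → epsilon.
Cell (r6,c3): row 6 has {alpha,zeta}; column 3 has {alpha,beta,gamma,delta,zeta} → epsilon.
Cell (r2,c2): row 2 has {gamma,delta,epsilon}; column 2 has {alpha,epsilon,zeta}; the diagonal has {alpha,delta,epsilon,zeta} → beta.
Cell (r2,c6): row 2 has {beta,gamma,delta,epsilon}; column 6 has {delta,epsilon,zeta} → alpha.
Cell (r6,c6): row 6 has {alpha,epsilon,zeta}; column 6 has {alpha,delta,epsilon,zeta}; the diagonal has {alpha,beta,delta,epsilon,zeta} → gamma.
Cell (r2,c1): row 2 has {alpha,beta,gamma,delta,epsilon}; column 1 has {alpha,gamma,epsilon} → zeta.
Cell (r4,c6): row 4 has {alpha,epsilon,zeta}; column 6 has {alpha,gamma,delta,epsilon,zeta} → beta.
Cell (r6,c2): row 6 has {alpha,gamma,epsilon,zeta}; column 2 has {alpha,beta,epsilon,zeta} → delta.
Cell (r4,c1): row 4 has {alpha,beta,epsilon,zeta}; column 1 has {alpha,gamma,epsilon,zeta} → delta.
Cell (r4,c2): row 4 has {alpha,beta,delta,epsilon,zeta}; column 2 has {alpha,beta,delta,epsilon,zeta} → gamma.
Cell (r6,c1): row 6 has {alpha,gamma,delta,epsilon,zeta}; column 1 has {alpha,gamma,delta,epsilon,zeta} → beta.

alpha zeta delta beta gamma epsilon / zeta beta gamma delta epsilon alpha / epsilon alpha zeta gamma beta delta / delta gamma alpha epsilon zeta beta / gamma epsilon beta alpha delta zeta / beta delta epsilon zeta alpha gamma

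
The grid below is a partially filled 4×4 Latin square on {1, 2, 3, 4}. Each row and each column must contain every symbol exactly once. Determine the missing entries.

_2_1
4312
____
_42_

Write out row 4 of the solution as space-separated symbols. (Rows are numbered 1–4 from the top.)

1 4 2 3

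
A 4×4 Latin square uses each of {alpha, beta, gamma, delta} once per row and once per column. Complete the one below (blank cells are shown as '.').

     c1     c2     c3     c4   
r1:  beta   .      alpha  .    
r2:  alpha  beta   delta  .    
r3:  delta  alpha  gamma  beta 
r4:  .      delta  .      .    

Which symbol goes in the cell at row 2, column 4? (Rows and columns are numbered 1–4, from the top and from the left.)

Cell (r1,c2): row 1 has {alpha,beta}; column 2 has {alpha,beta,delta} → gamma.
Cell (r1,c4): row 1 has {alpha,beta,gamma}; column 4 has {beta} → delta.
Cell (r2,c4): row 2 has {alpha,beta,delta}; column 4 has {beta,delta} → gamma.

gamma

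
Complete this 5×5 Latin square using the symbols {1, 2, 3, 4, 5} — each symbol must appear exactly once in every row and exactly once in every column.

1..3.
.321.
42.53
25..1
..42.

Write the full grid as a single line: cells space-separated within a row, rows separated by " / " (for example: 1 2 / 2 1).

1 4 5 3 2 / 5 3 2 1 4 / 4 2 1 5 3 / 2 5 3 4 1 / 3 1 4 2 5

row 1 has {1,3}; column 2 has {2,3,5} — only 4 is left for (r1,c2).
row 1 has {1,3,4}; column 3 has {2,4} — only 5 is left for (r1,c3).
row 1 has {1,3,4,5}; column 5 has {1,3} — only 2 is left for (r1,c5).
row 2 has {1,2,3}; column 1 has {1,2,4} — only 5 is left for (r2,c1).
row 2 has {1,2,3,5}; column 5 has {1,2,3} — only 4 is left for (r2,c5).
row 3 has {2,3,4,5}; column 3 has {2,4,5} — only 1 is left for (r3,c3).
row 4 has {1,2,5}; column 3 has {1,2,4,5} — only 3 is left for (r4,c3).
row 4 has {1,2,3,5}; column 4 has {1,2,3,5} — only 4 is left for (r4,c4).
row 5 has {2,4}; column 1 has {1,2,4,5} — only 3 is left for (r5,c1).
row 5 has {2,3,4}; column 2 has {2,3,4,5} — only 1 is left for (r5,c2).
row 5 has {1,2,3,4}; column 5 has {1,2,3,4} — only 5 is left for (r5,c5).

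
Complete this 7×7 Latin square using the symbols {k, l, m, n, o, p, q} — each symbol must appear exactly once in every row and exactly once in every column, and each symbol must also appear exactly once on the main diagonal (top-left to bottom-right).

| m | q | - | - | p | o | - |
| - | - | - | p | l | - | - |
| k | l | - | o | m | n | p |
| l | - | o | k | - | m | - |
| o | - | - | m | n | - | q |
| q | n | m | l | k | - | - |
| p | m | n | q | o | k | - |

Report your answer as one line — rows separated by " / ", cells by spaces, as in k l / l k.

m q l n p o k / n o k p l q m / k l q o m n p / l p o k q m n / o k p m n l q / q n m l k p o / p m n q o k l

Cell (r1,c4): row 1 has {m,o,p,q}; column 4 has {k,l,m,o,p,q} → n.
Cell (r2,c1): row 2 has {l,p}; column 1 has {k,l,m,o,p,q} → n.
Cell (r2,c2): row 2 has {l,n,p}; column 2 has {l,m,n,q}; the diagonal has {k,m,n} → o.
Cell (r2,c6): row 2 has {l,n,o,p}; column 6 has {k,m,n,o} → q.
Cell (r3,c3): row 3 has {k,l,m,n,o,p}; column 3 has {m,n,o}; the diagonal has {k,m,n,o} → q.
Cell (r4,c2): row 4 has {k,l,m,o}; column 2 has {l,m,n,o,q} → p.
Cell (r4,c5): row 4 has {k,l,m,o,p}; column 5 has {k,l,m,n,o,p} → q.
Cell (r4,c7): row 4 has {k,l,m,o,p,q}; column 7 has {p,q} → n.
Cell (r5,c2): row 5 has {m,n,o,q}; column 2 has {l,m,n,o,p,q} → k.
Cell (r6,c6): row 6 has {k,l,m,n,q}; column 6 has {k,m,n,o,q}; the diagonal has {k,m,n,o,q} → p.
Cell (r6,c7): row 6 has {k,l,m,n,p,q}; column 7 has {n,p,q} → o.
Cell (r7,c7): row 7 has {k,m,n,o,p,q}; column 7 has {n,o,p,q}; the diagonal has {k,m,n,o,p,q} → l.
Cell (r1,c7): row 1 has {m,n,o,p,q}; column 7 has {l,n,o,p,q} → k.
Cell (r2,c3): row 2 has {l,n,o,p,q}; column 3 has {m,n,o,q} → k.
Cell (r2,c7): row 2 has {k,l,n,o,p,q}; column 7 has {k,l,n,o,p,q} → m.
Cell (r5,c6): row 5 has {k,m,n,o,q}; column 6 has {k,m,n,o,p,q} → l.
Cell (r1,c3): row 1 has {k,m,n,o,p,q}; column 3 has {k,m,n,o,q} → l.
Cell (r5,c3): row 5 has {k,l,m,n,o,q}; column 3 has {k,l,m,n,o,q} → p.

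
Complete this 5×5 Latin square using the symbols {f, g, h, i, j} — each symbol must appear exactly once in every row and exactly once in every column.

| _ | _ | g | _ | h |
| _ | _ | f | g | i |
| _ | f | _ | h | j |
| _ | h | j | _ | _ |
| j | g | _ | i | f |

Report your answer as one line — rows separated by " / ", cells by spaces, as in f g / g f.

f i g j h / h j f g i / g f i h j / i h j f g / j g h i f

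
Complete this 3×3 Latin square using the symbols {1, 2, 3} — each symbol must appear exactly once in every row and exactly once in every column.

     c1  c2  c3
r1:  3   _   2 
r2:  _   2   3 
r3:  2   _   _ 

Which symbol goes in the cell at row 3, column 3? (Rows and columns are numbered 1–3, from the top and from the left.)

row 1 has {2,3}; column 2 has {2} — only 1 is left for (r1,c2).
row 2 has {2,3}; column 1 has {2,3} — only 1 is left for (r2,c1).
row 3 has {2}; column 2 has {1,2} — only 3 is left for (r3,c2).
row 3 has {2,3}; column 3 has {2,3} — only 1 is left for (r3,c3).

1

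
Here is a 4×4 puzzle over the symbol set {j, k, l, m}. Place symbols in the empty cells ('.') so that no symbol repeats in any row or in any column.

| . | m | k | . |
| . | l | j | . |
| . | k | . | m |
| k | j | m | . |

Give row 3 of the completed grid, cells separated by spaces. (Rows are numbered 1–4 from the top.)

j k l m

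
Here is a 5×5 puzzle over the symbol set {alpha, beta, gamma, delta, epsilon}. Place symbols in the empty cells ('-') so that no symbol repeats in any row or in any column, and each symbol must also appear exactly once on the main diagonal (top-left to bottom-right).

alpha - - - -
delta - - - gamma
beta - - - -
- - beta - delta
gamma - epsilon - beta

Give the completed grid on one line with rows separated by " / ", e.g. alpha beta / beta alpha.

(r1,c5) = epsilon
(r2,c2) = epsilon
(r2,c3) = alpha
(r2,c4) = beta
(r3,c5) = alpha
(r4,c1) = epsilon
(r4,c4) = gamma
(r1,c4) = delta
(r3,c3) = delta
(r3,c4) = epsilon
(r4,c2) = alpha
(r5,c2) = delta
(r5,c4) = alpha
(r1,c3) = gamma
(r3,c2) = gamma
(r1,c2) = beta

alpha beta gamma delta epsilon / delta epsilon alpha beta gamma / beta gamma delta epsilon alpha / epsilon alpha beta gamma delta / gamma delta epsilon alpha beta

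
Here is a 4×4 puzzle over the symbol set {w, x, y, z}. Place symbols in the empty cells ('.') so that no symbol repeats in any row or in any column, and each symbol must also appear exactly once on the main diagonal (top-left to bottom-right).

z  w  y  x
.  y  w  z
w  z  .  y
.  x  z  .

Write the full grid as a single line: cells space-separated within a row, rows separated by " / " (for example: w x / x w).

z w y x / x y w z / w z x y / y x z w

row 2 has {w,y,z}; column 1 has {w,z} — only x is left for (r2,c1).
row 3 has {w,y,z}; column 3 has {w,y,z}; the diagonal has {y,z} — only x is left for (r3,c3).
row 4 has {x,z}; column 1 has {w,x,z} — only y is left for (r4,c1).
row 4 has {x,y,z}; column 4 has {x,y,z}; the diagonal has {x,y,z} — only w is left for (r4,c4).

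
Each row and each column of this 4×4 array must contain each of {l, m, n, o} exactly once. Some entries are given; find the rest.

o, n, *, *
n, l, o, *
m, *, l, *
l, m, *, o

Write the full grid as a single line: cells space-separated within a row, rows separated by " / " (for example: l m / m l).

o n m l / n l o m / m o l n / l m n o

row 1 has {n,o}; column 3 has {l,o} — only m is left for (r1,c3).
row 1 has {m,n,o}; column 4 has {o} — only l is left for (r1,c4).
row 2 has {l,n,o}; column 4 has {l,o} — only m is left for (r2,c4).
row 3 has {l,m}; column 2 has {l,m,n} — only o is left for (r3,c2).
row 3 has {l,m,o}; column 4 has {l,m,o} — only n is left for (r3,c4).
row 4 has {l,m,o}; column 3 has {l,m,o} — only n is left for (r4,c3).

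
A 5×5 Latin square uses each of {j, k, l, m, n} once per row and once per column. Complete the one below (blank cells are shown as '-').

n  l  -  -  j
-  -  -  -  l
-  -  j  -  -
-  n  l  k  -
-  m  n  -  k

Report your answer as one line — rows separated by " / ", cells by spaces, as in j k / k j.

n l k m j / k j m n l / m k j l n / j n l k m / l m n j k

(r1,c4) = m
(r3,c2) = k
(r4,c5) = m
(r1,c3) = k
(r2,c2) = j
(r2,c3) = m
(r2,c4) = n
(r3,c4) = l
(r3,c5) = n
(r4,c1) = j
(r5,c1) = l
(r5,c4) = j
(r2,c1) = k
(r3,c1) = m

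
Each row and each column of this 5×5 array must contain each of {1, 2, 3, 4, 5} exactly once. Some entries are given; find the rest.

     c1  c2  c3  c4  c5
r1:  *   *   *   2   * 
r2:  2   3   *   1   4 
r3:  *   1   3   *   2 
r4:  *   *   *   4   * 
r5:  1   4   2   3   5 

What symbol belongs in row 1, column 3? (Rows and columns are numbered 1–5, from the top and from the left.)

4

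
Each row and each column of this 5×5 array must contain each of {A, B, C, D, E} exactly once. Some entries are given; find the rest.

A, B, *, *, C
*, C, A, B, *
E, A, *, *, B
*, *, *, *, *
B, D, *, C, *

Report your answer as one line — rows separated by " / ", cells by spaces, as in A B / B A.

(r2,c1): row 2 has {A,B,C}; column 1 has {A,B,E}, so it must be D.
(r2,c5): row 2 has {A,B,C,D}; column 5 has {B,C}, so it must be E.
(r3,c4): row 3 has {A,B,E}; column 4 has {B,C}, so it must be D.
(r4,c1): row 4 is empty so far; column 1 has {A,B,D,E}, so it must be C.
(r4,c2): row 4 has {C}; column 2 has {A,B,C,D}, so it must be E.
(r4,c4): row 4 has {C,E}; column 4 has {B,C,D}, so it must be A.
(r4,c5): row 4 has {A,C,E}; column 5 has {B,C,E}, so it must be D.
(r5,c3): row 5 has {B,C,D}; column 3 has {A}, so it must be E.
(r5,c5): row 5 has {B,C,D,E}; column 5 has {B,C,D,E}, so it must be A.
(r1,c3): row 1 has {A,B,C}; column 3 has {A,E}, so it must be D.
(r1,c4): row 1 has {A,B,C,D}; column 4 has {A,B,C,D}, so it must be E.
(r3,c3): row 3 has {A,B,D,E}; column 3 has {A,D,E}, so it must be C.
(r4,c3): row 4 has {A,C,D,E}; column 3 has {A,C,D,E}, so it must be B.

A B D E C / D C A B E / E A C D B / C E B A D / B D E C A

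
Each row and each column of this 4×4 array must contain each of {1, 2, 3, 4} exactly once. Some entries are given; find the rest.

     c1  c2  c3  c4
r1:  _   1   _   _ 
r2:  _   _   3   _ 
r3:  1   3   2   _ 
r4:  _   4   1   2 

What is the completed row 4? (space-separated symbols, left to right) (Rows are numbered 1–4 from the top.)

3 4 1 2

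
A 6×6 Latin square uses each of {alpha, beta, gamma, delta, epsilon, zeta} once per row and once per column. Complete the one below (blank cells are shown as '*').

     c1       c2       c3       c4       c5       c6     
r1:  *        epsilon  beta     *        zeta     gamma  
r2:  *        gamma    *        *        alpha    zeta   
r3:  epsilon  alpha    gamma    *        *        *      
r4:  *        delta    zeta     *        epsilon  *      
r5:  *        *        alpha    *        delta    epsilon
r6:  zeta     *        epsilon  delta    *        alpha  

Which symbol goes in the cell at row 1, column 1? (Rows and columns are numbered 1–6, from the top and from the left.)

delta

row 1 has {beta,gamma,epsilon,zeta}; column 4 has {delta} — only alpha is left for (r1,c4).
row 2 has {alpha,gamma,zeta}; column 3 has {alpha,beta,gamma,epsilon,zeta} — only delta is left for (r2,c3).
row 3 has {alpha,gamma,epsilon}; column 5 has {alpha,delta,epsilon,zeta} — only beta is left for (r3,c5).
row 3 has {alpha,beta,gamma,epsilon}; column 6 has {alpha,gamma,epsilon,zeta} — only delta is left for (r3,c6).
row 4 has {delta,epsilon,zeta}; column 6 has {alpha,gamma,delta,epsilon,zeta} — only beta is left for (r4,c6).
row 6 has {alpha,delta,epsilon,zeta}; column 2 has {alpha,gamma,delta,epsilon} — only beta is left for (r6,c2).
row 6 has {alpha,beta,delta,epsilon,zeta}; column 5 has {alpha,beta,delta,epsilon,zeta} — only gamma is left for (r6,c5).
row 1 has {alpha,beta,gamma,epsilon,zeta}; column 1 has {epsilon,zeta} — only delta is left for (r1,c1).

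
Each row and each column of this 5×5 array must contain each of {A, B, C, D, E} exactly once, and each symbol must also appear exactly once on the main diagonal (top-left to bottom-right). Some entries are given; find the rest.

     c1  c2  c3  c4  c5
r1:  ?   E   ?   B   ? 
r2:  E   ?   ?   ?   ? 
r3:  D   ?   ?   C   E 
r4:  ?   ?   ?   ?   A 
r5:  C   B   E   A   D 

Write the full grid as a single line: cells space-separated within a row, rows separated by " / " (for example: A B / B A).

(r1,c1) = A
(r1,c5) = C
(r2,c2) = C
(r2,c4) = D
(r2,c5) = B
(r3,c2) = A
(r3,c3) = B
(r4,c1) = B
(r4,c2) = D
(r4,c3) = C
(r4,c4) = E
(r1,c3) = D
(r2,c3) = A

A E D B C / E C A D B / D A B C E / B D C E A / C B E A D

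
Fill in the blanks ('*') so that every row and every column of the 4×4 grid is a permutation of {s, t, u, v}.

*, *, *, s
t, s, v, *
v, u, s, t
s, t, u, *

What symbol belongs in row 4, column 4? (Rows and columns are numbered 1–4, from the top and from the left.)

v

At row 1, column 1: row 1 has {s}; column 1 has {s,t,v}; that leaves u.
At row 1, column 2: row 1 has {s,u}; column 2 has {s,t,u}; that leaves v.
At row 1, column 3: row 1 has {s,u,v}; column 3 has {s,u,v}; that leaves t.
At row 2, column 4: row 2 has {s,t,v}; column 4 has {s,t}; that leaves u.
At row 4, column 4: row 4 has {s,t,u}; column 4 has {s,t,u}; that leaves v.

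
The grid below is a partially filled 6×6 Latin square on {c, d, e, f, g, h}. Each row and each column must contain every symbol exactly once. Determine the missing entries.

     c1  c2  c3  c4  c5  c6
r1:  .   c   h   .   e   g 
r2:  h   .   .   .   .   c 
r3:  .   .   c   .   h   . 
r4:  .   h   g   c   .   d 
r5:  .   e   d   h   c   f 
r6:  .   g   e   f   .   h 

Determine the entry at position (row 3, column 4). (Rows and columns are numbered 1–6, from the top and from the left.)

Cell (r1,c4): row 1 has {c,e,g,h}; column 4 has {c,f,h} → d.
Cell (r2,c3): row 2 has {c,h}; column 3 has {c,d,e,g,h} → f.
Cell (r3,c6): row 3 has {c,h}; column 6 has {c,d,f,g,h} → e.
Cell (r4,c5): row 4 has {c,d,g,h}; column 5 has {c,e,h} → f.
Cell (r5,c1): row 5 has {c,d,e,f,h}; column 1 has {h} → g.
Cell (r6,c5): row 6 has {e,f,g,h}; column 5 has {c,e,f,h} → d.
Cell (r1,c1): row 1 has {c,d,e,g,h}; column 1 has {g,h} → f.
Cell (r2,c2): row 2 has {c,f,h}; column 2 has {c,e,g,h} → d.
Cell (r2,c5): row 2 has {c,d,f,h}; column 5 has {c,d,e,f,h} → g.
Cell (r3,c1): row 3 has {c,e,h}; column 1 has {f,g,h} → d.
Cell (r3,c2): row 3 has {c,d,e,h}; column 2 has {c,d,e,g,h} → f.
Cell (r3,c4): row 3 has {c,d,e,f,h}; column 4 has {c,d,f,h} → g.

g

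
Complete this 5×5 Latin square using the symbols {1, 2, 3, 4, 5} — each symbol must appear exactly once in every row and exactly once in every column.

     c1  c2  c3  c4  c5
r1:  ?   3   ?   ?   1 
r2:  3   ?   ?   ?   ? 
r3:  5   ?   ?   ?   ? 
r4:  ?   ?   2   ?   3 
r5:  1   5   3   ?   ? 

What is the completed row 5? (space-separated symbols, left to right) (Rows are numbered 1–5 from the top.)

1 5 3 2 4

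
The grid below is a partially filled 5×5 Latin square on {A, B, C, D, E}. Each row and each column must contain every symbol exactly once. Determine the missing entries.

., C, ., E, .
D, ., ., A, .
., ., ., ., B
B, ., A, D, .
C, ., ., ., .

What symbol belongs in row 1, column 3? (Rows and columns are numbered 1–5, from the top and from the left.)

row 1 has {C,E}; column 1 has {B,C,D} — only A is left for (r1,c1).
row 1 has {A,C,E}; column 5 has {B} — only D is left for (r1,c5).
row 3 has {B}; column 1 has {A,B,C,D} — only E is left for (r3,c1).
row 3 has {B,E}; column 4 has {A,D,E} — only C is left for (r3,c4).
row 4 has {A,B,D}; column 2 has {C} — only E is left for (r4,c2).
row 4 has {A,B,D,E}; column 5 has {B,D} — only C is left for (r4,c5).
row 5 has {C}; column 4 has {A,C,D,E} — only B is left for (r5,c4).
row 1 has {A,C,D,E}; column 3 has {A} — only B is left for (r1,c3).

B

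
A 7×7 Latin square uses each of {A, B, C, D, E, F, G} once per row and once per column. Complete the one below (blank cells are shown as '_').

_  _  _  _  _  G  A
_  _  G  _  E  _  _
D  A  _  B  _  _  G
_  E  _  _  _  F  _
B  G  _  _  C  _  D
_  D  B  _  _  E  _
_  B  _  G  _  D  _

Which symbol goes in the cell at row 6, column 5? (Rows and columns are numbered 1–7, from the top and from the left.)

G

(r3,c5) = F
(r3,c6) = C
(r5,c6) = A
(r7,c5) = A
(r2,c6) = B
(r3,c3) = E
(r5,c3) = F
(r5,c4) = E
(r6,c5) = G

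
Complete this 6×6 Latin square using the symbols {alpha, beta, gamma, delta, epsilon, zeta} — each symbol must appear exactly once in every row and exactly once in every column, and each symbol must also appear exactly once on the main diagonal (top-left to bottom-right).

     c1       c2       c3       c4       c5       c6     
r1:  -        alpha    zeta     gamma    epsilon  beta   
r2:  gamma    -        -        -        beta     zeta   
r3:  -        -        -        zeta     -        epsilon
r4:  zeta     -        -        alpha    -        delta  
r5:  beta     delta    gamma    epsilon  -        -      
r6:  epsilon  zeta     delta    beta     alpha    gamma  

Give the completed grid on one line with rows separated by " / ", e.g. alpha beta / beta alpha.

Cell (r1,c1): row 1 has {alpha,beta,gamma,epsilon,zeta}; column 1 has {beta,gamma,epsilon,zeta}; the diagonal has {alpha,gamma} → delta.
Cell (r2,c2): row 2 has {beta,gamma,zeta}; column 2 has {alpha,delta,zeta}; the diagonal has {alpha,gamma,delta} → epsilon.
Cell (r2,c3): row 2 has {beta,gamma,epsilon,zeta}; column 3 has {gamma,delta,zeta} → alpha.
Cell (r2,c4): row 2 has {alpha,beta,gamma,epsilon,zeta}; column 4 has {alpha,beta,gamma,epsilon,zeta} → delta.
Cell (r3,c1): row 3 has {epsilon,zeta}; column 1 has {beta,gamma,delta,epsilon,zeta} → alpha.
Cell (r3,c3): row 3 has {alpha,epsilon,zeta}; column 3 has {alpha,gamma,delta,zeta}; the diagonal has {alpha,gamma,delta,epsilon} → beta.
Cell (r4,c3): row 4 has {alpha,delta,zeta}; column 3 has {alpha,beta,gamma,delta,zeta} → epsilon.
Cell (r4,c5): row 4 has {alpha,delta,epsilon,zeta}; column 5 has {alpha,beta,epsilon} → gamma.
Cell (r5,c5): row 5 has {beta,gamma,delta,epsilon}; column 5 has {alpha,beta,gamma,epsilon}; the diagonal has {alpha,beta,gamma,delta,epsilon} → zeta.
Cell (r5,c6): row 5 has {beta,gamma,delta,epsilon,zeta}; column 6 has {beta,gamma,delta,epsilon,zeta} → alpha.
Cell (r3,c2): row 3 has {alpha,beta,epsilon,zeta}; column 2 has {alpha,delta,epsilon,zeta} → gamma.
Cell (r3,c5): row 3 has {alpha,beta,gamma,epsilon,zeta}; column 5 has {alpha,beta,gamma,epsilon,zeta} → delta.
Cell (r4,c2): row 4 has {alpha,gamma,delta,epsilon,zeta}; column 2 has {alpha,gamma,delta,epsilon,zeta} → beta.

delta alpha zeta gamma epsilon beta / gamma epsilon alpha delta beta zeta / alpha gamma beta zeta delta epsilon / zeta beta epsilon alpha gamma delta / beta delta gamma epsilon zeta alpha / epsilon zeta delta beta alpha gamma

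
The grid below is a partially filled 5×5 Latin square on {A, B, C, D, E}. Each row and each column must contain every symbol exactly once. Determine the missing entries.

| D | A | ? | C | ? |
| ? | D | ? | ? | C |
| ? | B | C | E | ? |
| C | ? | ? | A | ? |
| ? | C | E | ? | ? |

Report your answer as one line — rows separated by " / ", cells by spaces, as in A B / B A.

D A B C E / E D A B C / A B C E D / C E D A B / B C E D A

(r1,c3) = B
(r1,c5) = E
(r2,c3) = A
(r2,c4) = B
(r3,c1) = A
(r3,c5) = D
(r4,c2) = E
(r4,c3) = D
(r4,c5) = B
(r5,c1) = B
(r5,c4) = D
(r5,c5) = A
(r2,c1) = E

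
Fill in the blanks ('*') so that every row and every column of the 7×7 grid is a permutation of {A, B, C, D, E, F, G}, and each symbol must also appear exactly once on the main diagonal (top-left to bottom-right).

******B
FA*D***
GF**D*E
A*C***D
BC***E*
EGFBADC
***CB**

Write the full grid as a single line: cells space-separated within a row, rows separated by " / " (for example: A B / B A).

C D A G E F B / F A E D C B G / G F B A D C E / A B C E F G D / B C D F G E A / E G F B A D C / D E G C B A F

At row 1, column 1: row 1 has {B}; column 1 has {A,B,E,F,G}; the diagonal has {A,D}; that leaves C.
At row 2, column 7: row 2 has {A,D,F}; column 7 has {B,C,D,E}; that leaves G.
At row 3, column 3: row 3 has {D,E,F,G}; column 3 has {C,F}; the diagonal has {A,C,D}; that leaves B.
At row 3, column 4: row 3 has {B,D,E,F,G}; column 4 has {B,C,D}; that leaves A.
At row 3, column 6: row 3 has {A,B,D,E,F,G}; column 6 has {D,E}; that leaves C.
At row 7, column 1: row 7 has {B,C}; column 1 has {A,B,C,E,F,G}; that leaves D.
At row 7, column 2: row 7 has {B,C,D}; column 2 has {A,C,F,G}; that leaves E.
At row 7, column 7: row 7 has {B,C,D,E}; column 7 has {B,C,D,E,G}; the diagonal has {A,B,C,D}; that leaves F.
At row 1, column 2: row 1 has {B,C}; column 2 has {A,C,E,F,G}; that leaves D.
At row 2, column 3: row 2 has {A,D,F,G}; column 3 has {B,C,F}; that leaves E.
At row 2, column 5: row 2 has {A,D,E,F,G}; column 5 has {A,B,D}; that leaves C.
At row 2, column 6: row 2 has {A,C,D,E,F,G}; column 6 has {C,D,E}; that leaves B.
At row 4, column 2: row 4 has {A,C,D}; column 2 has {A,C,D,E,F,G}; that leaves B.
At row 5, column 5: row 5 has {B,C,E}; column 5 has {A,B,C,D}; the diagonal has {A,B,C,D,F}; that leaves G.
At row 5, column 7: row 5 has {B,C,E,G}; column 7 has {B,C,D,E,F,G}; that leaves A.
At row 4, column 4: row 4 has {A,B,C,D}; column 4 has {A,B,C,D}; the diagonal has {A,B,C,D,F,G}; that leaves E.
At row 4, column 5: row 4 has {A,B,C,D,E}; column 5 has {A,B,C,D,G}; that leaves F.
At row 4, column 6: row 4 has {A,B,C,D,E,F}; column 6 has {B,C,D,E}; that leaves G.
At row 5, column 3: row 5 has {A,B,C,E,G}; column 3 has {B,C,E,F}; that leaves D.
At row 5, column 4: row 5 has {A,B,C,D,E,G}; column 4 has {A,B,C,D,E}; that leaves F.
At row 7, column 6: row 7 has {B,C,D,E,F}; column 6 has {B,C,D,E,G}; that leaves A.
At row 1, column 4: row 1 has {B,C,D}; column 4 has {A,B,C,D,E,F}; that leaves G.
At row 1, column 5: row 1 has {B,C,D,G}; column 5 has {A,B,C,D,F,G}; that leaves E.
At row 1, column 6: row 1 has {B,C,D,E,G}; column 6 has {A,B,C,D,E,G}; that leaves F.
At row 7, column 3: row 7 has {A,B,C,D,E,F}; column 3 has {B,C,D,E,F}; that leaves G.
At row 1, column 3: row 1 has {B,C,D,E,F,G}; column 3 has {B,C,D,E,F,G}; that leaves A.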